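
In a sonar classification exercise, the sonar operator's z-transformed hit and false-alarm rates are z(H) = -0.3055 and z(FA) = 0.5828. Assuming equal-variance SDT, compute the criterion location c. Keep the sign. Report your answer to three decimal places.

c = −½·[z(H) + z(FA)] = −½·(-0.3055 + 0.5828) = -0.13865
c < 0: the sonar operator has a liberal response bias.

c = -0.139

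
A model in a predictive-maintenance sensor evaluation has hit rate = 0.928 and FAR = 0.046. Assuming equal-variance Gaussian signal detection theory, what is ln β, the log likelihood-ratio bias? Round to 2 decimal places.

ln β = 0.35

z(H) = 1.461
z(FA) = -1.685
ln β = −½·[z(H)² − z(FA)²] = −0.5 × (2.135 − 2.839) = 0.352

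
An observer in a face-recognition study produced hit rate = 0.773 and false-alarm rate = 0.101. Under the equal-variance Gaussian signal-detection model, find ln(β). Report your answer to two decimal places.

z(H) = 0.749
z(FA) = -1.276
ln β = −½·[z(H)² − z(FA)²] = −0.5 × (0.561 − 1.628) = 0.5335

ln β = 0.53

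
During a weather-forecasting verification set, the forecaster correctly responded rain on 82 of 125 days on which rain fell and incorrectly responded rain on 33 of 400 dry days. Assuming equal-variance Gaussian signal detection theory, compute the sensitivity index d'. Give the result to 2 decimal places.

H = 82/125 = 0.6560
FA = 33/400 = 0.0825
z(H) = z(0.6560) = 0.402
z(FA) = z(0.0825) = -1.388
d' = z(H) − z(FA) = 0.402 − (-1.388) = 1.790

d' = 1.79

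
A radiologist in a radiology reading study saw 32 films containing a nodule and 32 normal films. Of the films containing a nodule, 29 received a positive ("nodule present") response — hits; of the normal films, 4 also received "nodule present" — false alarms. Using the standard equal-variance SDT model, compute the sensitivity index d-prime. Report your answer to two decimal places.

d-prime = 2.47

H = 29/32 = 0.9062
FA = 4/32 = 0.1250
z(H) = z(0.9062) = 1.3177
z(FA) = z(0.1250) = -1.1503
d' = z(H) − z(FA) = 1.3177 − (-1.1503) = 2.4680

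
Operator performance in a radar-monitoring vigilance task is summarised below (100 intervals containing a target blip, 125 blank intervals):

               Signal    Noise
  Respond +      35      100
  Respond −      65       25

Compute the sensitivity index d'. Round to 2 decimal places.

d' = -1.23

H = 35/100 = 0.3500
FA = 100/125 = 0.8000
z(H) = -0.385
z(FA) = 0.842
d' = z(H) − z(FA) = -0.385 − 0.842 = -1.227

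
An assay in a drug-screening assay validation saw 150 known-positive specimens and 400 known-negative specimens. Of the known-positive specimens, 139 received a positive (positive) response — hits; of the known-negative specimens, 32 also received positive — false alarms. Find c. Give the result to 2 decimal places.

c = -0.02

H = 139/150 = 0.9267
FA = 32/400 = 0.0800
z(H) = 1.4516
z(FA) = -1.4051
c = −½·[z(H) + z(FA)] = −0.5 × (1.4516 + (-1.4051)) = -0.02325
c < 0: the assay has a liberal response bias.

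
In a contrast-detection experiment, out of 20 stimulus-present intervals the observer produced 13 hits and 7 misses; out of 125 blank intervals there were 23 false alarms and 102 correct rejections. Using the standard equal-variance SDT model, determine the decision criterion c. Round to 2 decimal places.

c = 0.26

H = 13/20 = 0.6500
FA = 23/125 = 0.1840
z(H) = 0.3853
z(FA) = -0.9002
c = −½·[z(H) + z(FA)] = −0.5 × (0.3853 + (-0.9002)) = 0.25745
c > 0: the observer has a conservative response bias.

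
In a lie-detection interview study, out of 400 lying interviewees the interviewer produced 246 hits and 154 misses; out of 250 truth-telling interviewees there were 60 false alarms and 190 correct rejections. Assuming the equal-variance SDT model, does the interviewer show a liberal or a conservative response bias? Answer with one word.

z(H) = 0.292, z(FA) = -0.706
c = −½·(z(H) + z(FA)) = 0.207
c > 0 → conservative criterion (biased toward responding “no”).

conservative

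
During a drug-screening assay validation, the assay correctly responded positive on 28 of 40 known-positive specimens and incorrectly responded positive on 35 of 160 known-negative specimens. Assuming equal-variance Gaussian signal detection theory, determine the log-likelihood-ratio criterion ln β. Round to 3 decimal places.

ln β = 0.164

H = 28/40 = 0.7000
FA = 35/160 = 0.2188
z(H) = z(0.7000) = 0.5244
z(FA) = z(0.2188) = -0.7763
ln β = −½·[z(H)² − z(FA)²] = −0.5 × (0.2750 − 0.6026) = 0.1638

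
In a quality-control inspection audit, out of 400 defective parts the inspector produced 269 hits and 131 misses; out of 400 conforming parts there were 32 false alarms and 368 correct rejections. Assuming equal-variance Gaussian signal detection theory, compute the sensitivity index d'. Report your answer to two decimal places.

H = 269/400 = 0.6725
FA = 32/400 = 0.0800
Φ⁻¹(H) = 0.4468
Φ⁻¹(FA) = -1.4051
d' = z(H) − z(FA) = 0.4468 − (-1.4051) = 1.8519

d' = 1.85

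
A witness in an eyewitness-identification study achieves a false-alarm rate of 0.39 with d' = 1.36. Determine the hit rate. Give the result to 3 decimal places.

hit rate = 0.860

z(false-alarm rate) = z(0.39) = -0.2793
z(H) = z(FA) + d' = -0.2793 + 1.36 = 1.0807
hit rate = Φ(1.0807) = 0.8601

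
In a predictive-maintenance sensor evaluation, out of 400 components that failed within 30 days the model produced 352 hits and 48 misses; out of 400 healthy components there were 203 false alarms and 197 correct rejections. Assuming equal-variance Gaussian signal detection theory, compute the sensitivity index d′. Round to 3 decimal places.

H = 352/400 = 0.8800
FA = 203/400 = 0.5075
z(H) = 1.1750
z(FA) = 0.0188
d' = z(H) − z(FA) = 1.1750 − 0.0188 = 1.1562

d′ = 1.156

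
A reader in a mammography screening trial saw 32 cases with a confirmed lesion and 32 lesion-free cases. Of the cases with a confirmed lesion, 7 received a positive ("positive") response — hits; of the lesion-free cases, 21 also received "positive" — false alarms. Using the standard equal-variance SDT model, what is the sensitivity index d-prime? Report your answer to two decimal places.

d-prime = -1.18

H = 7/32 = 0.2188
FA = 21/32 = 0.6562
Φ⁻¹(H) = -0.776
Φ⁻¹(FA) = 0.402
d' = z(H) − z(FA) = -0.776 − 0.402 = -1.178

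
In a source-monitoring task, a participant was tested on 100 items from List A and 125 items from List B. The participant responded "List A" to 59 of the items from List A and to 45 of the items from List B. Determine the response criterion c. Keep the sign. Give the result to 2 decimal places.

c = 0.07

H = 59/100 = 0.5900
FA = 45/125 = 0.3600
Φ⁻¹(0.5900) = 0.228, Φ⁻¹(0.3600) = -0.358
c = −½·[z(H) + z(FA)] = −0.5 × (0.228 + (-0.358)) = 0.065
c > 0: the participant has a conservative response bias.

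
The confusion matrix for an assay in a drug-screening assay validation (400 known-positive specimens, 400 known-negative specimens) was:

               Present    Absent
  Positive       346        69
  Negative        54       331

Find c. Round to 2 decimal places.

c = -0.08

H = 346/400 = 0.8650
FA = 69/400 = 0.1725
z(H) = z(0.8650) = 1.103
z(FA) = z(0.1725) = -0.944
c = −½·[z(H) + z(FA)] = −0.5 × (1.103 + (-0.944)) = -0.0795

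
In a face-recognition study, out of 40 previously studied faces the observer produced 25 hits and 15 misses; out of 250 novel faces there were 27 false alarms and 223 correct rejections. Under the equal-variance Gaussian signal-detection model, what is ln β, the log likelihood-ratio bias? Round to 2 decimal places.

ln β = 0.71

H = 25/40 = 0.6250
FA = 27/250 = 0.1080
Φ⁻¹(H) = Φ⁻¹(0.6250) = 0.319
Φ⁻¹(FA) = Φ⁻¹(0.1080) = -1.237
ln β = −½·[z(H)² − z(FA)²] = −0.5 × (0.102 − 1.530) = 0.714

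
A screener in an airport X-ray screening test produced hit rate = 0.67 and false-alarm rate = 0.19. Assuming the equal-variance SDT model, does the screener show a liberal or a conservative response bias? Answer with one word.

z(H) = 0.440, z(FA) = -0.878
c = −½·(z(H) + z(FA)) = 0.219
c > 0 → conservative criterion (biased toward responding “no”).

conservative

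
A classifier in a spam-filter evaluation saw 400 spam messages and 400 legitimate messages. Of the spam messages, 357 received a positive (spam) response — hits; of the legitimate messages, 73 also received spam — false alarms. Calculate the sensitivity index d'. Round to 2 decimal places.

d' = 2.15

H = 357/400 = 0.8925
FA = 73/400 = 0.1825
z(H) = z(0.8925) = 1.2399
z(FA) = z(0.1825) = -0.9059
d' = z(H) − z(FA) = 1.2399 − (-0.9059) = 2.1458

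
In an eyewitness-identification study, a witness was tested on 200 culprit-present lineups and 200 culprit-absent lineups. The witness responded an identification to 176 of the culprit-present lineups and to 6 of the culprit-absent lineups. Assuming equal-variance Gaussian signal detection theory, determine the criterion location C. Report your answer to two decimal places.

H = 176/200 = 0.8800
FA = 6/200 = 0.0300
Φ⁻¹(H) = Φ⁻¹(0.8800) = 1.175
Φ⁻¹(FA) = Φ⁻¹(0.0300) = -1.881
c = −½·[z(H) + z(FA)] = −0.5 × (1.175 + (-1.881)) = 0.353

C = 0.35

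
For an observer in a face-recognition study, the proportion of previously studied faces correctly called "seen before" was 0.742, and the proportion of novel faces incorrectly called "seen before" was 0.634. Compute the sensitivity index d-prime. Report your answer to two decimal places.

z(H) = z(0.742) = 0.650
z(FA) = z(0.634) = 0.342
d' = z(H) − z(FA) = 0.650 − 0.342 = 0.308

d-prime = 0.31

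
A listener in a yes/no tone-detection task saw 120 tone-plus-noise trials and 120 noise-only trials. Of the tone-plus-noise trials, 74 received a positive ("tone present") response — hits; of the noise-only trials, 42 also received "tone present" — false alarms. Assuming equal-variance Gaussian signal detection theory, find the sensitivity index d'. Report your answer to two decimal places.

d' = 0.68

H = 74/120 = 0.6167
FA = 42/120 = 0.3500
Φ⁻¹(H) = Φ⁻¹(0.6167) = 0.297
Φ⁻¹(FA) = Φ⁻¹(0.3500) = -0.385
d' = z(H) − z(FA) = 0.297 − (-0.385) = 0.682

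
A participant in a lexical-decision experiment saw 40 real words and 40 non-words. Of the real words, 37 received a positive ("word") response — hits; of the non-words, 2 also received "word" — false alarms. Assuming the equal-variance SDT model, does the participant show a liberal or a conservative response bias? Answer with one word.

conservative

z(H) = 1.440, z(FA) = -1.645
c = −½·(z(H) + z(FA)) = 0.1025
c > 0 → conservative criterion (biased toward responding “no”).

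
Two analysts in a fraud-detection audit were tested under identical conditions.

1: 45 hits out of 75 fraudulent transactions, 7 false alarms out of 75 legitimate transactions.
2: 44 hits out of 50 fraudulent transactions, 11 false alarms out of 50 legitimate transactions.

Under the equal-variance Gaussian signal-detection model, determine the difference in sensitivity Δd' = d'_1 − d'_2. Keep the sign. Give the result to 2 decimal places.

Δd' = -0.37

1: z(0.6000) = 0.253, z(0.0933) = -1.321, d' = 1.574
2: z(0.8800) = 1.175, z(0.2200) = -0.772, d' = 1.947
Δd' = d'_1 − d'_2 = 1.574 − 1.947 = -0.373
2 has the higher sensitivity.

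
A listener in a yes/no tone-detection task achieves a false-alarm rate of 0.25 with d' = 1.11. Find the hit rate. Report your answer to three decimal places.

hit rate = 0.668

z(false-alarm rate) = z(0.25) = -0.6745
z(H) = z(FA) + d' = -0.6745 + 1.11 = 0.4355
hit rate = Φ(0.4355) = 0.6684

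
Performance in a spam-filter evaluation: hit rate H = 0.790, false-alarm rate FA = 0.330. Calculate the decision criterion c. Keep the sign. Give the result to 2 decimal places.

z(H) = 0.806
z(FA) = -0.440
c = −½·[z(H) + z(FA)] = −0.5 × (0.806 + (-0.440)) = -0.183
c < 0: the classifier has a liberal response bias.

c = -0.18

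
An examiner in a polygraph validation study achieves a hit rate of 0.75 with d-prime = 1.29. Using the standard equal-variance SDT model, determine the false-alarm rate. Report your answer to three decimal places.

z(hit rate) = z(0.75) = 0.6745
z(FA) = z(H) − d' = 0.6745 − 1.29 = -0.6155
false-alarm rate = Φ(-0.6155) = 0.2691

false-alarm rate = 0.269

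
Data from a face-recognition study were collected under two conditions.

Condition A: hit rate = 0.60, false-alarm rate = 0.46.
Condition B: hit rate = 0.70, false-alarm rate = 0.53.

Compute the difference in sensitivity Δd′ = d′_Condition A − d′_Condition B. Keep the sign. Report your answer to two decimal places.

Condition A: z(0.60) = 0.253, z(0.46) = -0.100, d' = 0.353
Condition B: z(0.70) = 0.524, z(0.53) = 0.075, d' = 0.449
Δd' = d'_Condition A − d'_Condition B = 0.353 − 0.449 = -0.096
Condition B has the higher sensitivity.

Δd′ = -0.10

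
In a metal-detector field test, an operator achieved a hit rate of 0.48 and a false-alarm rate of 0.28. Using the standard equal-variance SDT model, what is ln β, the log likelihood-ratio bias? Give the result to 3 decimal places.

ln β = 0.169

z(H) = z(0.48) = -0.0502
z(FA) = z(0.28) = -0.5828
ln β = −½·[z(H)² − z(FA)²] = −0.5 × (0.0025 − 0.3397) = 0.1686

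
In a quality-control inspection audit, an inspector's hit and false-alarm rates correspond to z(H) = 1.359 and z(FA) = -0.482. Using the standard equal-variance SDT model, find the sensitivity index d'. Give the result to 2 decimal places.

d' = 1.84

d' = z(H) − z(FA) = 1.359 − (-0.482) = 1.841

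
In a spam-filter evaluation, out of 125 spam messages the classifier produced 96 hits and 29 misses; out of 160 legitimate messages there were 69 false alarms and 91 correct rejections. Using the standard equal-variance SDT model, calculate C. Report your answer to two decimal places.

C = -0.28

H = 96/125 = 0.7680
FA = 69/160 = 0.4313
z(0.7680) = 0.7323, z(0.4313) = -0.1731
c = −½·[z(H) + z(FA)] = −0.5 × (0.7323 + (-0.1731)) = -0.2796
c < 0: the classifier has a liberal response bias.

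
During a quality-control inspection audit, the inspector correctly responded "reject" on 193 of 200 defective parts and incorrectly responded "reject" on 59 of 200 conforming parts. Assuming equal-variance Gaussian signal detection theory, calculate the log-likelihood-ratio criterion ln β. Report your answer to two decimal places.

H = 193/200 = 0.9650
FA = 59/200 = 0.2950
Φ⁻¹(0.9650) = 1.812, Φ⁻¹(0.2950) = -0.539
ln β = −½·[z(H)² − z(FA)²] = −0.5 × (3.283 − 0.291) = -1.496

ln β = -1.50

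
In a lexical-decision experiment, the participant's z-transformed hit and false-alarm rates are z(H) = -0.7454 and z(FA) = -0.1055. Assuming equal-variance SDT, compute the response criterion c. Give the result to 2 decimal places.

c = −½·[z(H) + z(FA)] = −½·(-0.7454 + (-0.1055)) = 0.42545
c > 0: the participant has a conservative response bias.

c = 0.43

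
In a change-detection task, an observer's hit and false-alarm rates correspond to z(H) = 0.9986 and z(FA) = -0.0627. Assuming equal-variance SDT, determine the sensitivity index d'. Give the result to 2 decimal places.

d' = 1.06

d' = z(H) − z(FA) = 0.9986 − (-0.0627) = 1.0613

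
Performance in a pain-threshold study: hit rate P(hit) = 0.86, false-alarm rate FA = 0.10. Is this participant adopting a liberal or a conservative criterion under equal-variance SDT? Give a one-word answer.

conservative

z(H) = 1.080, z(FA) = -1.282
c = −½·(z(H) + z(FA)) = 0.101
c > 0 → conservative criterion (biased toward responding “no”).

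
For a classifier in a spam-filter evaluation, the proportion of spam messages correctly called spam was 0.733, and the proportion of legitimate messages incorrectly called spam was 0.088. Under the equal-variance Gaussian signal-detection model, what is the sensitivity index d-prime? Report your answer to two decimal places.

z(H) = 0.6219
z(FA) = -1.3532
d' = z(H) − z(FA) = 0.6219 − (-1.3532) = 1.9751

d-prime = 1.98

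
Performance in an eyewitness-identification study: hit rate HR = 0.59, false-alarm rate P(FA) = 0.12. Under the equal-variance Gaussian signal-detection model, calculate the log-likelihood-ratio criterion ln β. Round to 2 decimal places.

ln β = 0.66

z(0.59) = 0.228, z(0.12) = -1.175
ln β = −½·[z(H)² − z(FA)²] = −0.5 × (0.052 − 1.381) = 0.6645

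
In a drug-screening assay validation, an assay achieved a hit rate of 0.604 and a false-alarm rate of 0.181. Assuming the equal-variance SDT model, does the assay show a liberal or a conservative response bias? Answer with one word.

conservative

z(H) = 0.264, z(FA) = -0.912
c = −½·(z(H) + z(FA)) = 0.324
c > 0 → conservative criterion (biased toward responding “no”).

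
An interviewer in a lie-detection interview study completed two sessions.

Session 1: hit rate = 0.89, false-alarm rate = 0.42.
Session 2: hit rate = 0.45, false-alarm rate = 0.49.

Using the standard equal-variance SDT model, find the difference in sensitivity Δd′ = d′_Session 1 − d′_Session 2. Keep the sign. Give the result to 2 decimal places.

Δd′ = 1.53

Session 1: z(0.89) = 1.227, z(0.42) = -0.202, d' = 1.429
Session 2: z(0.45) = -0.126, z(0.49) = -0.025, d' = -0.101
Δd' = d'_Session 1 − d'_Session 2 = 1.429 − (-0.101) = 1.530
Session 1 has the higher sensitivity.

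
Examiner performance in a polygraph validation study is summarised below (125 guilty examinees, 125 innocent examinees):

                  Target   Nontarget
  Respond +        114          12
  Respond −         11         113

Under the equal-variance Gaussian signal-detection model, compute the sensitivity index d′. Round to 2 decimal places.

d′ = 2.66

H = 114/125 = 0.9120
FA = 12/125 = 0.0960
z(0.9120) = 1.3532, z(0.0960) = -1.3047
d' = z(H) − z(FA) = 1.3532 − (-1.3047) = 2.6579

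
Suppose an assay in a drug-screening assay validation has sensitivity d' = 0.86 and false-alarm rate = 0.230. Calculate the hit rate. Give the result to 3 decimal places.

z(false-alarm rate) = z(0.230) = -0.7388
z(H) = z(FA) + d' = -0.7388 + 0.86 = 0.1212
hit rate = Φ(0.1212) = 0.5482

hit rate = 0.548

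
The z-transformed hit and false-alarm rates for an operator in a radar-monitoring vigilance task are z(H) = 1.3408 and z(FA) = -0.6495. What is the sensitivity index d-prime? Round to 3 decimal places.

d-prime = 1.990

d' = z(H) − z(FA) = 1.3408 − (-0.6495) = 1.9903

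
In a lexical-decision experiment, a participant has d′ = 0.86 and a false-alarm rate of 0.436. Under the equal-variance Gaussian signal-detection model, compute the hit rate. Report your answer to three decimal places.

hit rate = 0.758

z(false-alarm rate) = z(0.436) = -0.1611
z(H) = z(FA) + d' = -0.1611 + 0.86 = 0.6989
hit rate = Φ(0.6989) = 0.7577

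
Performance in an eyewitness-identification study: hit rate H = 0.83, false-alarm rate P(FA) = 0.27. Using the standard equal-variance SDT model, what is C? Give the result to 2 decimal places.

z(H) = 0.9542
z(FA) = -0.6128
c = −½·[z(H) + z(FA)] = −0.5 × (0.9542 + (-0.6128)) = -0.1707
c < 0: the witness has a liberal response bias.

C = -0.17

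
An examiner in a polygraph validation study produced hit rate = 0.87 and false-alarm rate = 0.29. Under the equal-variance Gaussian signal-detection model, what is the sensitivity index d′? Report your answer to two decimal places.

z(H) = z(0.87) = 1.126
z(FA) = z(0.29) = -0.553
d' = z(H) − z(FA) = 1.126 − (-0.553) = 1.679

d′ = 1.68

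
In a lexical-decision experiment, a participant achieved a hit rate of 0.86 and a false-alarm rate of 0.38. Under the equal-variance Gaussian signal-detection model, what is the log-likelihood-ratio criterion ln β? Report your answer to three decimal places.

ln β = -0.537

z(0.86) = 1.0803, z(0.38) = -0.3055
ln β = −½·[z(H)² − z(FA)²] = −0.5 × (1.1670 − 0.0933) = -0.53685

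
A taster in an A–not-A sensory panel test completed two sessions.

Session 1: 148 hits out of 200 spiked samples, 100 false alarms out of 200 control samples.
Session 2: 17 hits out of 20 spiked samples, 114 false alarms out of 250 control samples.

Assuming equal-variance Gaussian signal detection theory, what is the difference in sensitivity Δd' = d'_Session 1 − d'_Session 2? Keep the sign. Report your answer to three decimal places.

Session 1: z(0.7400) = 0.6433, z(0.5000) = 0.0000, d' = 0.6433
Session 2: z(0.8500) = 1.0364, z(0.4560) = -0.1105, d' = 1.1469
Δd' = d'_Session 1 − d'_Session 2 = 0.6433 − 1.1469 = -0.5036
Session 2 has the higher sensitivity.

Δd' = -0.504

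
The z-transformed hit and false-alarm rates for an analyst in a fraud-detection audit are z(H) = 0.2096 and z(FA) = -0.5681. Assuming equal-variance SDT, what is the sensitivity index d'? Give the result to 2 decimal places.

d' = z(H) − z(FA) = 0.2096 − (-0.5681) = 0.7777

d' = 0.78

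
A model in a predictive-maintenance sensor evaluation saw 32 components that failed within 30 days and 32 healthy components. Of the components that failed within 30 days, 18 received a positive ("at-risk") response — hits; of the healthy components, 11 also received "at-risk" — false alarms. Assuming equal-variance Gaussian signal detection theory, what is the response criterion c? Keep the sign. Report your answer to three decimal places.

H = 18/32 = 0.5625
FA = 11/32 = 0.3438
z(H) = z(0.5625) = 0.1573
z(FA) = z(0.3438) = -0.4021
c = −½·[z(H) + z(FA)] = −0.5 × (0.1573 + (-0.4021)) = 0.1224

c = 0.122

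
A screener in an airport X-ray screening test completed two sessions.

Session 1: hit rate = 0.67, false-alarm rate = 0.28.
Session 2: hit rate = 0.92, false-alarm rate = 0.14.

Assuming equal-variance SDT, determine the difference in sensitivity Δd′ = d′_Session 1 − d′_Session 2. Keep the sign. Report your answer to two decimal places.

Session 1: z(0.67) = 0.440, z(0.28) = -0.583, d' = 1.023
Session 2: z(0.92) = 1.405, z(0.14) = -1.080, d' = 2.485
Δd' = d'_Session 1 − d'_Session 2 = 1.023 − 2.485 = -1.462
Session 2 has the higher sensitivity.

Δd′ = -1.46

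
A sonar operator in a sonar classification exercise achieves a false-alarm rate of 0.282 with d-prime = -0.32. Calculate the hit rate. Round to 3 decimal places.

z(false-alarm rate) = z(0.282) = -0.5769
z(H) = z(FA) + d' = -0.5769 + (-0.32) = -0.8969
hit rate = Φ(-0.8969) = 0.1849

hit rate = 0.185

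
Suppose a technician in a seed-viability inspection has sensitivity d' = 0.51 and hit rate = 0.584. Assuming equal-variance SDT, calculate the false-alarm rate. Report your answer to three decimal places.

false-alarm rate = 0.383

z(hit rate) = z(0.584) = 0.2121
z(FA) = z(H) − d' = 0.2121 − 0.51 = -0.2979
false-alarm rate = Φ(-0.2979) = 0.3829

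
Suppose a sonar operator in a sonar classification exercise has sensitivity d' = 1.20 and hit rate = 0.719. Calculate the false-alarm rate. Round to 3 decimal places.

z(hit rate) = z(0.719) = 0.5799
z(FA) = z(H) − d' = 0.5799 − 1.20 = -0.6201
false-alarm rate = Φ(-0.6201) = 0.2676

false-alarm rate = 0.268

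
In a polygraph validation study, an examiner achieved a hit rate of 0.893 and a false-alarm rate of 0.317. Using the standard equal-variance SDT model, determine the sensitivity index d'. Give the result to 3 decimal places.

d' = 1.719

Φ⁻¹(H) = Φ⁻¹(0.893) = 1.2426
Φ⁻¹(FA) = Φ⁻¹(0.317) = -0.4761
d' = z(H) − z(FA) = 1.2426 − (-0.4761) = 1.7187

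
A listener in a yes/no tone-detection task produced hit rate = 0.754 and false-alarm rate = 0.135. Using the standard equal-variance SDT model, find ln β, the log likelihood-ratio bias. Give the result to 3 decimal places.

z(0.754) = 0.6871, z(0.135) = -1.1031
ln β = −½·[z(H)² − z(FA)²] = −0.5 × (0.4721 − 1.2168) = 0.37235

ln β = 0.372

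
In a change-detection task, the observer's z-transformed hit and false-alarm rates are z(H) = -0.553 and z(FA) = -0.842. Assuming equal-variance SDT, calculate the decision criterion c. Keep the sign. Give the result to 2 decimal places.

c = −½·[z(H) + z(FA)] = −½·(-0.553 + (-0.842)) = 0.6975
c > 0: the observer has a conservative response bias.

c = 0.70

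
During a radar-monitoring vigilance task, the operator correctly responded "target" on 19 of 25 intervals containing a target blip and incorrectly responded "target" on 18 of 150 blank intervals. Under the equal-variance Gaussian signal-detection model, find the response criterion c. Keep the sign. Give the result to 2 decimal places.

c = 0.23

H = 19/25 = 0.7600
FA = 18/150 = 0.1200
Φ⁻¹(H) = Φ⁻¹(0.7600) = 0.706
Φ⁻¹(FA) = Φ⁻¹(0.1200) = -1.175
c = −½·[z(H) + z(FA)] = −0.5 × (0.706 + (-1.175)) = 0.2345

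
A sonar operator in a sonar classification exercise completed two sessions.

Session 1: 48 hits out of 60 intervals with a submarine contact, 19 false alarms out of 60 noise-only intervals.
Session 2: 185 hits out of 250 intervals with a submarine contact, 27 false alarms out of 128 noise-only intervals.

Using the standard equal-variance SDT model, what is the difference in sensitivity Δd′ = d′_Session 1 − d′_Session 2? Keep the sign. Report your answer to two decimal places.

Session 1: z(0.8000) = 0.842, z(0.3167) = -0.477, d' = 1.319
Session 2: z(0.7400) = 0.643, z(0.2109) = -0.803, d' = 1.446
Δd' = d'_Session 1 − d'_Session 2 = 1.319 − 1.446 = -0.127
Session 2 has the higher sensitivity.

Δd′ = -0.13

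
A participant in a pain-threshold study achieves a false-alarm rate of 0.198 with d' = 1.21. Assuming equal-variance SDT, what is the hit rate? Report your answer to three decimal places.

z(false-alarm rate) = z(0.198) = -0.8488
z(H) = z(FA) + d' = -0.8488 + 1.21 = 0.3612
hit rate = Φ(0.3612) = 0.6410

hit rate = 0.641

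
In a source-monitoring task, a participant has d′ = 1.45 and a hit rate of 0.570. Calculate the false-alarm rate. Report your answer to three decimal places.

false-alarm rate = 0.101

z(hit rate) = z(0.570) = 0.1764
z(FA) = z(H) − d' = 0.1764 − 1.45 = -1.2736
false-alarm rate = Φ(-1.2736) = 0.1014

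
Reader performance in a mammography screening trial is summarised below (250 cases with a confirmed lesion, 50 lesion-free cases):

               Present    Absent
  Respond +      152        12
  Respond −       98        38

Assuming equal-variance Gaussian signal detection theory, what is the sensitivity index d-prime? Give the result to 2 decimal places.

H = 152/250 = 0.6080
FA = 12/50 = 0.2400
z(0.6080) = 0.2741, z(0.2400) = -0.7063
d' = z(H) − z(FA) = 0.2741 − (-0.7063) = 0.9804

d-prime = 0.98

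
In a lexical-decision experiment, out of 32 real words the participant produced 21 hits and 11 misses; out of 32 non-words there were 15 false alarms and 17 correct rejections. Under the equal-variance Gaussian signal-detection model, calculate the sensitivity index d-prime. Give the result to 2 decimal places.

H = 21/32 = 0.6562
FA = 15/32 = 0.4688
Φ⁻¹(H) = 0.402
Φ⁻¹(FA) = -0.078
d' = z(H) − z(FA) = 0.402 − (-0.078) = 0.480

d-prime = 0.48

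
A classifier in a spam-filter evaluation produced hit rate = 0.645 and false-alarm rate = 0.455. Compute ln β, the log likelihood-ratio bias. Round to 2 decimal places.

Φ⁻¹(0.645) = 0.372, Φ⁻¹(0.455) = -0.113
ln β = −½·[z(H)² − z(FA)²] = −0.5 × (0.138 − 0.013) = -0.0625

ln β = -0.06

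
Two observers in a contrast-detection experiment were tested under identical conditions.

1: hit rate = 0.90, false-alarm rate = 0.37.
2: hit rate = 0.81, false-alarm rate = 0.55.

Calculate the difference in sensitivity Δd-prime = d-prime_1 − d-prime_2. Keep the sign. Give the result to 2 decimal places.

1: z(0.90) = 1.282, z(0.37) = -0.332, d' = 1.614
2: z(0.81) = 0.878, z(0.55) = 0.126, d' = 0.752
Δd' = d'_1 − d'_2 = 1.614 − 0.752 = 0.862
1 has the higher sensitivity.

Δd-prime = 0.86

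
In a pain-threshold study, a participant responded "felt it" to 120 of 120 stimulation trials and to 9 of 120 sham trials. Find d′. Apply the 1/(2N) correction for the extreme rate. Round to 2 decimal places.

The hit rate is 120/120 = 1, so apply the 1/(2N) correction: H → 1 − 1/(2·120) = 0.99583.
z(H) = z(0.99583) = 2.638
z(FA) = z(0.07500) = -1.440
d' = 2.638 − (-1.440) = 4.078

d′ = 4.08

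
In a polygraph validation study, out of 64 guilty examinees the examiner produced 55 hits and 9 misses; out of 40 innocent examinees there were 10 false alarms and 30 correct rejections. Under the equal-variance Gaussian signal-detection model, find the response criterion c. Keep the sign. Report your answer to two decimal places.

H = 55/64 = 0.8594
FA = 10/40 = 0.2500
z(H) = z(0.8594) = 1.0776
z(FA) = z(0.2500) = -0.6745
c = −½·[z(H) + z(FA)] = −0.5 × (1.0776 + (-0.6745)) = -0.20155

c = -0.20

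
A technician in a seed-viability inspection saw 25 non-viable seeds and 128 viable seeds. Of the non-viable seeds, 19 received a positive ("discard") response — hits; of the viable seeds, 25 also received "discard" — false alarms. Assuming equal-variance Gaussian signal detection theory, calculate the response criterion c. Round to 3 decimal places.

H = 19/25 = 0.7600
FA = 25/128 = 0.1953
z(H) = z(0.7600) = 0.7063
z(FA) = z(0.1953) = -0.8585
c = −½·[z(H) + z(FA)] = −0.5 × (0.7063 + (-0.8585)) = 0.0761
c > 0: the technician has a conservative response bias.

c = 0.076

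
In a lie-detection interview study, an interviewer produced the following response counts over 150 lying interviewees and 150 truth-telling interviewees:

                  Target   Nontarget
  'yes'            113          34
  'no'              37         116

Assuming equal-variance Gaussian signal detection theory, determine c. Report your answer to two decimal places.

H = 113/150 = 0.7533
FA = 34/150 = 0.2267
Φ⁻¹(H) = Φ⁻¹(0.7533) = 0.685
Φ⁻¹(FA) = Φ⁻¹(0.2267) = -0.750
c = −½·[z(H) + z(FA)] = −0.5 × (0.685 + (-0.750)) = 0.0325

c = 0.03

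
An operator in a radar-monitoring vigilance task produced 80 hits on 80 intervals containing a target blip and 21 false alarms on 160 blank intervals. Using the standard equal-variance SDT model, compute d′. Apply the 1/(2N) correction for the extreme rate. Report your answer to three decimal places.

d′ = 3.618

The hit rate is 80/80 = 1, so apply the 1/(2N) correction: H → 1 − 1/(2·80) = 0.99375.
z(H) = z(0.99375) = 2.4977
z(FA) = z(0.13125) = -1.1205
d' = 2.4977 − (-1.1205) = 3.6182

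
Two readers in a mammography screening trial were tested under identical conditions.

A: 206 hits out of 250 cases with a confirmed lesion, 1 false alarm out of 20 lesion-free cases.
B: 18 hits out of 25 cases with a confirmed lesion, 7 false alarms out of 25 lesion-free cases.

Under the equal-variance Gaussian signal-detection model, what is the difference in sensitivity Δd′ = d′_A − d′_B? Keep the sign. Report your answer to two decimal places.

A: z(0.8240) = 0.931, z(0.0500) = -1.645, d' = 2.576
B: z(0.7200) = 0.583, z(0.2800) = -0.583, d' = 1.166
Δd' = d'_A − d'_B = 2.576 − 1.166 = 1.410
A has the higher sensitivity.

Δd′ = 1.41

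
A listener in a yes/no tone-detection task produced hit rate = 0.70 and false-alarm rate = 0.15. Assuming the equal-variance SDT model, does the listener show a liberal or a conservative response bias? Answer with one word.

z(H) = 0.524, z(FA) = -1.036
c = −½·(z(H) + z(FA)) = 0.256
c > 0 → conservative criterion (biased toward responding “no”).

conservative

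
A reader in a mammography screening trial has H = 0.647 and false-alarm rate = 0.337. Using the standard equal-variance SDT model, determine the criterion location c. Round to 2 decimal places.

Φ⁻¹(H) = 0.3772
Φ⁻¹(FA) = -0.4207
c = −½·[z(H) + z(FA)] = −0.5 × (0.3772 + (-0.4207)) = 0.02175

c = 0.02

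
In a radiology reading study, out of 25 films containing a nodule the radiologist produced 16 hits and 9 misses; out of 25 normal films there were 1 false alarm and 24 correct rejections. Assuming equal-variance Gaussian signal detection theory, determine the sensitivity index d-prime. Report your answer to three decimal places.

H = 16/25 = 0.6400
FA = 1/25 = 0.0400
z(0.6400) = 0.3585, z(0.0400) = -1.7507
d' = z(H) − z(FA) = 0.3585 − (-1.7507) = 2.1092

d-prime = 2.109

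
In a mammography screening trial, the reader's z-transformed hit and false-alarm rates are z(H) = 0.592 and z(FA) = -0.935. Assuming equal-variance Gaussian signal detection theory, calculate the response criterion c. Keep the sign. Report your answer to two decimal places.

c = −½·[z(H) + z(FA)] = −½·(0.592 + (-0.935)) = 0.1715
c > 0: the reader has a conservative response bias.

c = 0.17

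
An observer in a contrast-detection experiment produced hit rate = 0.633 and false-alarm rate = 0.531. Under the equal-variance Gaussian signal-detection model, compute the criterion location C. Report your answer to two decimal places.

C = -0.21

z(0.633) = 0.340, z(0.531) = 0.078
c = −½·[z(H) + z(FA)] = −0.5 × (0.340 + 0.078) = -0.209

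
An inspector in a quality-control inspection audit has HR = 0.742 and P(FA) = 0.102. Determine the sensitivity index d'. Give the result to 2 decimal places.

d' = 1.92

z(H) = 0.650
z(FA) = -1.270
d' = z(H) − z(FA) = 0.650 − (-1.270) = 1.920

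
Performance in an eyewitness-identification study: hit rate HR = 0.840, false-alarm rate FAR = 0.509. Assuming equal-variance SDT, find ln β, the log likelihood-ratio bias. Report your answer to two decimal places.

Φ⁻¹(H) = 0.994
Φ⁻¹(FA) = 0.023
ln β = −½·[z(H)² − z(FA)²] = −0.5 × (0.988 − 0.001) = -0.4935

ln β = -0.49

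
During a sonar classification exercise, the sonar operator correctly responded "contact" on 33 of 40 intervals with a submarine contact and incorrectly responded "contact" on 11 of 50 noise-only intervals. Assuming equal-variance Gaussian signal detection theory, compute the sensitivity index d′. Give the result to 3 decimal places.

d′ = 1.707

H = 33/40 = 0.8250
FA = 11/50 = 0.2200
z(H) = z(0.8250) = 0.9346
z(FA) = z(0.2200) = -0.7722
d' = z(H) − z(FA) = 0.9346 − (-0.7722) = 1.7068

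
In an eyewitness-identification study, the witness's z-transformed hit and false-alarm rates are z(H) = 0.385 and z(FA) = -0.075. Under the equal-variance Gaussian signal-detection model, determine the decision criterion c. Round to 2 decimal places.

c = -0.16

c = −½·[z(H) + z(FA)] = −½·(0.385 + (-0.075)) = -0.155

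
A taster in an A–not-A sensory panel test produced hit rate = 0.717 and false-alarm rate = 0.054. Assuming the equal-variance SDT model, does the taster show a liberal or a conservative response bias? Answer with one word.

z(H) = 0.574, z(FA) = -1.607
c = −½·(z(H) + z(FA)) = 0.5165
c > 0 → conservative criterion (biased toward responding “no”).

conservative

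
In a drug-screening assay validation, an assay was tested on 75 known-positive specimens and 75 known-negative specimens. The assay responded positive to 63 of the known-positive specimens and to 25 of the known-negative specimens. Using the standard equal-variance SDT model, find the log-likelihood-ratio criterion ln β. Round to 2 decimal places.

H = 63/75 = 0.8400
FA = 25/75 = 0.3333
z(H) = 0.994
z(FA) = -0.431
ln β = −½·[z(H)² − z(FA)²] = −0.5 × (0.988 − 0.186) = -0.401

ln β = -0.40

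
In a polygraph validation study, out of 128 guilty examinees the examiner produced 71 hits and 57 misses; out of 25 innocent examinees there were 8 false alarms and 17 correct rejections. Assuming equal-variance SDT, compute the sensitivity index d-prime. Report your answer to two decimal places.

d-prime = 0.61

H = 71/128 = 0.5547
FA = 8/25 = 0.3200
z(0.5547) = 0.138, z(0.3200) = -0.468
d' = z(H) − z(FA) = 0.138 − (-0.468) = 0.606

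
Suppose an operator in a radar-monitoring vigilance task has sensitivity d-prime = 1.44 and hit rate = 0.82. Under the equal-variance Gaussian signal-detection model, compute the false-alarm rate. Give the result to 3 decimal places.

false-alarm rate = 0.300

z(hit rate) = z(0.82) = 0.9154
z(FA) = z(H) − d' = 0.9154 − 1.44 = -0.5246
false-alarm rate = Φ(-0.5246) = 0.2999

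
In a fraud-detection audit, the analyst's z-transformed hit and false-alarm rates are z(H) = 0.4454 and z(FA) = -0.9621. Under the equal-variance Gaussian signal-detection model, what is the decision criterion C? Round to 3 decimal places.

C = 0.258

c = −½·[z(H) + z(FA)] = −½·(0.4454 + (-0.9621)) = 0.25835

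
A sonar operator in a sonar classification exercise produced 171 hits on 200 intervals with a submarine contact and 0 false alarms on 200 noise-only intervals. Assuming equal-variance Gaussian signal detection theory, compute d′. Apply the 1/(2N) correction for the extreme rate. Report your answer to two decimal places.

d′ = 3.87

The false-alarm rate is 0/200 = 0, so apply the 1/(2N) correction: FA → 1/(2·200) = 0.00250.
z(H) = z(0.85500) = 1.058
z(FA) = z(0.00250) = -2.807
d' = 1.058 − (-2.807) = 3.865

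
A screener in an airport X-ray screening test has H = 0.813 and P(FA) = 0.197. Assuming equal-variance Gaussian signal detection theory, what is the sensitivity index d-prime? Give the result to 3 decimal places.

Φ⁻¹(H) = 0.8890
Φ⁻¹(FA) = -0.8524
d' = z(H) − z(FA) = 0.8890 − (-0.8524) = 1.7414

d-prime = 1.741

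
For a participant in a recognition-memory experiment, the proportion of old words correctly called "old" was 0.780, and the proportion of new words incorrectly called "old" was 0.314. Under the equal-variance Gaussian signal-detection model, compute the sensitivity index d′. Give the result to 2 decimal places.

d′ = 1.26

z(H) = z(0.780) = 0.772
z(FA) = z(0.314) = -0.485
d' = z(H) − z(FA) = 0.772 − (-0.485) = 1.257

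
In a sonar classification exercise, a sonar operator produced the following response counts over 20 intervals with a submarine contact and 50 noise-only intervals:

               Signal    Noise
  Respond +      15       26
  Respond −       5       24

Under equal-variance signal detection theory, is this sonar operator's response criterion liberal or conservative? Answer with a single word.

liberal

z(H) = 0.674, z(FA) = 0.050
c = −½·(z(H) + z(FA)) = -0.362
c < 0 → liberal criterion (biased toward responding “yes”).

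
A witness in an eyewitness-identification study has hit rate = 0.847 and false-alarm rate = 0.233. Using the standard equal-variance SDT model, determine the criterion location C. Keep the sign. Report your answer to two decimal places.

C = -0.15

z(0.847) = 1.0237, z(0.233) = -0.7290
c = −½·[z(H) + z(FA)] = −0.5 × (1.0237 + (-0.7290)) = -0.14735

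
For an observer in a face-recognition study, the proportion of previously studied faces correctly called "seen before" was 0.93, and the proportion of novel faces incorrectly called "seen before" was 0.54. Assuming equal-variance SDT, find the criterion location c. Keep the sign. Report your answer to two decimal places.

c = -0.79

z(0.93) = 1.4758, z(0.54) = 0.1004
c = −½·[z(H) + z(FA)] = −0.5 × (1.4758 + 0.1004) = -0.7881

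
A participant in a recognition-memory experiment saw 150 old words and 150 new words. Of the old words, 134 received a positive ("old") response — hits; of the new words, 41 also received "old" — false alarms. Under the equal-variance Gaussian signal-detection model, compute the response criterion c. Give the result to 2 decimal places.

c = -0.32

H = 134/150 = 0.8933
FA = 41/150 = 0.2733
Φ⁻¹(H) = Φ⁻¹(0.8933) = 1.244
Φ⁻¹(FA) = Φ⁻¹(0.2733) = -0.603
c = −½·[z(H) + z(FA)] = −0.5 × (1.244 + (-0.603)) = -0.3205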